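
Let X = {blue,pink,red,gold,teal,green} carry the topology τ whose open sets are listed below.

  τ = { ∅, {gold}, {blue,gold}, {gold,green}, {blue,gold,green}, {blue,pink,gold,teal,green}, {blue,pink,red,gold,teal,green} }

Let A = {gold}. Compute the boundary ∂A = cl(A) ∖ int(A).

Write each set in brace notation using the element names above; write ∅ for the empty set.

{blue,pink,red,teal,green}

U open, U⊆A: ∅, {gold}. int(A) = ⋃ = {gold}
X∖A={blue,pink,red,teal,green}, int(X∖A)=∅, hence cl(A)={blue,pink,red,gold,teal,green}
∂A: remove int from cl → {blue,pink,red,teal,green}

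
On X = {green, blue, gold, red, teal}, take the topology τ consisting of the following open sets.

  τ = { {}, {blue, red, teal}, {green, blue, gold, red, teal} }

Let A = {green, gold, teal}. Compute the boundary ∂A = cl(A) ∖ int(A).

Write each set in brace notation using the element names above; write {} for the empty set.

opens ⊆ A: {}; union → int = {}
complement {blue, red}; its interior {}; cl(A) = X∖{} = {green, blue, gold, red, teal}
boundary = {green, blue, gold, red, teal} ∖ {} = {green, blue, gold, red, teal}

{green, blue, gold, red, teal}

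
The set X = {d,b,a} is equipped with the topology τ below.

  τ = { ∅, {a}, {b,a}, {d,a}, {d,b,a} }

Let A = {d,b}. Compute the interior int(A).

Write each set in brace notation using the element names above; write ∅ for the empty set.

U open, U⊆A: ∅. int(A) = ⋃ = ∅

∅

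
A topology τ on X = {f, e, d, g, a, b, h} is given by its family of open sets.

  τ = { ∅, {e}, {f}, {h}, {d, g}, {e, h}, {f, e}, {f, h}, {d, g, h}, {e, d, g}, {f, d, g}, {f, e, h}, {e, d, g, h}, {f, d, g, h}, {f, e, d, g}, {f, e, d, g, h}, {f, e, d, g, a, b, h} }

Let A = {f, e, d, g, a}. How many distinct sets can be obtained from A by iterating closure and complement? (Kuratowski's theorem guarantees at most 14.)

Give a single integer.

6

X∖A={b, h}, int(X∖A)={h}, hence cl(A)={f, e, d, g, a, b}
Orbit (k=closure, c=complement):
  1. A     = {f, e, d, g, a}
  2. kA    = {f, e, d, g, a, b}
  3. cA    = {b, h}
  4. ckA   = {h}
  5. kcA   = {a, b, h}
  6. ckcA  = {f, e, d, g}
(closed under both — stop)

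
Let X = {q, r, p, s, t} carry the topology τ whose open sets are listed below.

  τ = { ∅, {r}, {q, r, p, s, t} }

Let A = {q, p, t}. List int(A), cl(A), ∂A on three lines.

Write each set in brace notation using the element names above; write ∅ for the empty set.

int(A) = ∅
cl(A)  = {q, p, s, t}
∂A     = {q, p, s, t}

opens ⊆ A: ∅; union → int = ∅
complement {r, s}; its interior {r}; cl(A) = X∖{r} = {q, p, s, t}
boundary = {q, p, s, t} ∖ ∅ = {q, p, s, t}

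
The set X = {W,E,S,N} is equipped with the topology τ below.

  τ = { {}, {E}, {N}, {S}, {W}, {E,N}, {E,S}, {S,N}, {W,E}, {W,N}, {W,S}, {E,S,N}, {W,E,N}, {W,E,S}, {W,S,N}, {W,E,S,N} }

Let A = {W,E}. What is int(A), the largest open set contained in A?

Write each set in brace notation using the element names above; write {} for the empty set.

{W,E}

U open, U⊆A: {}, {E}, {W}, {W,E}. int(A) = ⋃ = {W,E}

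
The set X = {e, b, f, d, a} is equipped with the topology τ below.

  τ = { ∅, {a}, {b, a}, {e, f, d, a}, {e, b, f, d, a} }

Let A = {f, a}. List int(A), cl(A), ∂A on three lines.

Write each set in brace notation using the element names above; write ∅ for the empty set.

opens ⊆ A: ∅, {a}; union → int = {a}
complement {e, b, d}; its interior ∅; cl(A) = X∖∅ = {e, b, f, d, a}
boundary = {e, b, f, d, a} ∖ {a} = {e, b, f, d}

int(A) = {a}
cl(A)  = {e, b, f, d, a}
∂A     = {e, b, f, d}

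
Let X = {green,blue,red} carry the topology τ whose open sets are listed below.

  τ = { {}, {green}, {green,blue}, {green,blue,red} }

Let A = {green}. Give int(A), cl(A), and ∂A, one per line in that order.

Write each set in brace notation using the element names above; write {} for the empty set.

opens ⊆ A: {}, {green}; union → int = {green}
complement {blue,red}; its interior {}; cl(A) = X∖{} = {green,blue,red}
boundary = {green,blue,red} ∖ {green} = {blue,red}

int(A) = {green}
cl(A)  = {green,blue,red}
∂A     = {blue,red}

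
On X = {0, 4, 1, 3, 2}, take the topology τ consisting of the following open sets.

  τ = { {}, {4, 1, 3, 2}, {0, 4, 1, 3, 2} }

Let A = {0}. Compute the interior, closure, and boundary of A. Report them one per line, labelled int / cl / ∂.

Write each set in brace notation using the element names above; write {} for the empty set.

int(A) = {}
cl(A)  = {0}
∂A     = {0}

U open, U⊆A: {}. int(A) = ⋃ = {}
X∖A={4, 1, 3, 2}, int(X∖A)={4, 1, 3, 2}, hence cl(A)={0}
∂A: remove int from cl → {0}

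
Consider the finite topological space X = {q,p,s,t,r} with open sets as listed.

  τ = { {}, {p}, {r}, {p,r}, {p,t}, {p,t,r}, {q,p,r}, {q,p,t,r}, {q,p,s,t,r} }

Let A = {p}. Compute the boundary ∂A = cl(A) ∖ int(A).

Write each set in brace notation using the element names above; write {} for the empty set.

interior: largest open inside A is {p} (from {}, {p})
cl via duality: int({q,s,t,r}) = {r}, so X∖{r} = {q,p,s,t}
cl∖int = {q,s,t}

{q,s,t}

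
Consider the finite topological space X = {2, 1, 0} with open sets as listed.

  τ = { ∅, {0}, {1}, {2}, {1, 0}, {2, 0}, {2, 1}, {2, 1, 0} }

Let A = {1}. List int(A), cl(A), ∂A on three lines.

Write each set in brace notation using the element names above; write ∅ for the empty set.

U open, U⊆A: ∅, {1}. int(A) = ⋃ = {1}
X∖A={2, 0}, int(X∖A)={2, 0}, hence cl(A)={1}
∂A: remove int from cl → ∅

int(A) = {1}
cl(A)  = {1}
∂A     = ∅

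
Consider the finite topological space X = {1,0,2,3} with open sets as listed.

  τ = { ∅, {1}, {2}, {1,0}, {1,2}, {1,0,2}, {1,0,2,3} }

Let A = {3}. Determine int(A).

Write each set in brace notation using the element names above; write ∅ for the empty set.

∅

interior: largest open inside A is ∅ (from ∅)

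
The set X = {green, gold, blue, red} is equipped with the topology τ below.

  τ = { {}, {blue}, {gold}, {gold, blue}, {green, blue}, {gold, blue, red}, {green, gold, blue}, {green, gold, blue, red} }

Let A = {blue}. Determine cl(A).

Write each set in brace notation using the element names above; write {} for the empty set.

cl via duality: int({green, gold, red}) = {gold}, so X∖{gold} = {green, blue, red}

{green, blue, red}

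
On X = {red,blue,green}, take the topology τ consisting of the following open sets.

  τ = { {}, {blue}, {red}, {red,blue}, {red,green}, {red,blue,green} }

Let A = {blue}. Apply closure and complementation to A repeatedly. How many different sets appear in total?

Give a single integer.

complement {red,green}; its interior {red,green}; cl(A) = X∖{red,green} = {blue}
With k = closure, c = complement:
  1. A     = {blue}
  2. cA    = {red,green}
k, c of each give nothing new

2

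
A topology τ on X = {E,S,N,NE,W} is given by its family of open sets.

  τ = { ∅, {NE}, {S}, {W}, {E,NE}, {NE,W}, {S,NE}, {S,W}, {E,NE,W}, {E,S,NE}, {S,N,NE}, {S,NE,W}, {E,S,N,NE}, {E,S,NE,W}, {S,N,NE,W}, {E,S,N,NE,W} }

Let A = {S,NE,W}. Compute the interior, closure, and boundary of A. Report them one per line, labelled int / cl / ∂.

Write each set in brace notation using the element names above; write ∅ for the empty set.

int(A) = {S,NE,W}
cl(A)  = {E,S,N,NE,W}
∂A     = {E,N}

interior: largest open inside A is {S,NE,W} (from ∅, {S}, {NE}, {W}, {NE,W}, {S,NE}, {S,W}, {S,NE,W})
cl via duality: int({E,N}) = ∅, so X∖∅ = {E,S,N,NE,W}
cl∖int = {E,N}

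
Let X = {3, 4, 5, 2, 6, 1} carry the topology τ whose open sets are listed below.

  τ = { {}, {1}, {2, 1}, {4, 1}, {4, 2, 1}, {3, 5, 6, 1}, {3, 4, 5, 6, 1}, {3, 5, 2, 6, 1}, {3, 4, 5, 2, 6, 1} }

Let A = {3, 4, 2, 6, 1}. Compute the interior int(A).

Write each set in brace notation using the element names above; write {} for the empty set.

interior: largest open inside A is {4, 2, 1} (from {}, {1}, {2, 1}, {4, 1}, {4, 2, 1})

{4, 2, 1}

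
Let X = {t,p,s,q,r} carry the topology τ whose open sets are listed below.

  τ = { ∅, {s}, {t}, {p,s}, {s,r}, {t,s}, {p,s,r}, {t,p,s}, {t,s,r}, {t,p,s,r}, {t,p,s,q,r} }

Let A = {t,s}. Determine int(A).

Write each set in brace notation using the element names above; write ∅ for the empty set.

U open, U⊆A: ∅, {t}, {s}, {t,s}. int(A) = ⋃ = {t,s}

{t,s}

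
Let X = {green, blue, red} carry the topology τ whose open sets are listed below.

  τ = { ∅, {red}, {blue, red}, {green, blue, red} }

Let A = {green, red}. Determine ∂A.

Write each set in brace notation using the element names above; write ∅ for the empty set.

U open, U⊆A: ∅, {red}. int(A) = ⋃ = {red}
X∖A={blue}, int(X∖A)=∅, hence cl(A)={green, blue, red}
∂A: remove int from cl → {green, blue}

{green, blue}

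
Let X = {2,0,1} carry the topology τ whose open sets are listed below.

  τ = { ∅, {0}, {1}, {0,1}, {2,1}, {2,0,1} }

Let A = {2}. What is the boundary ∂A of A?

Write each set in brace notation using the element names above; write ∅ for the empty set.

{2}

opens ⊆ A: ∅; union → int = ∅
complement {0,1}; its interior {0,1}; cl(A) = X∖{0,1} = {2}
boundary = {2} ∖ ∅ = {2}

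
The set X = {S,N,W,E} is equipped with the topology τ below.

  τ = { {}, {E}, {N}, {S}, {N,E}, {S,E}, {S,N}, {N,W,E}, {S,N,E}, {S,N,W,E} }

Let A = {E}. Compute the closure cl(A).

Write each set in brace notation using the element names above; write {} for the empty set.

{W,E}

complement {S,N,W}; its interior {S,N}; cl(A) = X∖{S,N} = {W,E}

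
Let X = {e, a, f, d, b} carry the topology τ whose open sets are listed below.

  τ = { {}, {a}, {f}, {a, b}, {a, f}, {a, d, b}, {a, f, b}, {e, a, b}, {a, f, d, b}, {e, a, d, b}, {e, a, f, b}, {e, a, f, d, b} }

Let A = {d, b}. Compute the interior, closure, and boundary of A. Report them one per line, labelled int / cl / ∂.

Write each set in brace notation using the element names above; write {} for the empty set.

int(A) = {}
cl(A)  = {e, d, b}
∂A     = {e, d, b}

opens ⊆ A: {}; union → int = {}
complement {e, a, f}; its interior {a, f}; cl(A) = X∖{a, f} = {e, d, b}
boundary = {e, d, b} ∖ {} = {e, d, b}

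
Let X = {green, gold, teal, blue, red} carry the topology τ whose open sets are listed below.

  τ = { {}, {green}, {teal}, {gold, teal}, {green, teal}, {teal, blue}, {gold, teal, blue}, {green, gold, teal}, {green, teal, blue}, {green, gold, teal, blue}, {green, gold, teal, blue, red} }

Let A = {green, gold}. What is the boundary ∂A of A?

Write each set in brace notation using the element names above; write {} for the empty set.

{gold, red}

open subsets of A: {}, {green}; so int(A) = {green}
closure: X∖int(X∖A) = X∖{teal, blue} = {green, gold, red}
∂A = {green, gold, red} minus {green} = {gold, red}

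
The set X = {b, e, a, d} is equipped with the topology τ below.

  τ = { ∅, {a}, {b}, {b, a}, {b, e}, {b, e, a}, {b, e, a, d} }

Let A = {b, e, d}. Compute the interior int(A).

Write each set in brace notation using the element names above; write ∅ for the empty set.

{b, e}

U open, U⊆A: ∅, {b}, {b, e}. int(A) = ⋃ = {b, e}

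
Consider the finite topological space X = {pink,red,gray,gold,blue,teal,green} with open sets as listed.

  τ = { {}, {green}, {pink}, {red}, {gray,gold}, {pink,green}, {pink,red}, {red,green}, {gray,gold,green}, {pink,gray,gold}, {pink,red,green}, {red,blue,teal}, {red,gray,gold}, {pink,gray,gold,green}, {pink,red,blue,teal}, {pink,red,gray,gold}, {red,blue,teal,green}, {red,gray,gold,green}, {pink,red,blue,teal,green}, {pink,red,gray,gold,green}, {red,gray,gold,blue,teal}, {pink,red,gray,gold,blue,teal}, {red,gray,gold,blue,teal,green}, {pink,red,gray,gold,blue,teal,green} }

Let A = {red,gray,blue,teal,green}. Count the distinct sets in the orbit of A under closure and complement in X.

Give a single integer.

closure: X∖int(X∖A) = X∖{pink} = {red,gray,gold,blue,teal,green}
Let k=closure and c=complement:
  1. A     = {red,gray,blue,teal,green}
  2. kA    = {red,gray,gold,blue,teal,green}
  3. cA    = {pink,gold}
  4. ckA   = {pink}
  5. kcA   = {pink,gray,gold}
  6. ckcA  = {red,blue,teal,green}
— saturated at 6

6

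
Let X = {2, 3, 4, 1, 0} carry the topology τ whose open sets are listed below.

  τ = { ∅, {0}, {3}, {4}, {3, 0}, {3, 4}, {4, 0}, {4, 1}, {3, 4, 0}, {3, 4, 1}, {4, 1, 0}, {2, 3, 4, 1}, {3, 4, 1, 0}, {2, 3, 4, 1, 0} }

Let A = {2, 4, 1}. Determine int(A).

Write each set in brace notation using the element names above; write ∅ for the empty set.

{4, 1}

open subsets of A: ∅, {4}, {4, 1}; so int(A) = {4, 1}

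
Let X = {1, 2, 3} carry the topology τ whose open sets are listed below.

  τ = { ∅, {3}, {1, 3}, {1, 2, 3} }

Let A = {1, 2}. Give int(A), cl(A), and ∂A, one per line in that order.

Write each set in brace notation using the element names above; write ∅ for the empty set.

open subsets of A: ∅; so int(A) = ∅
closure: X∖int(X∖A) = X∖{3} = {1, 2}
∂A = {1, 2} minus ∅ = {1, 2}

int(A) = ∅
cl(A)  = {1, 2}
∂A     = {1, 2}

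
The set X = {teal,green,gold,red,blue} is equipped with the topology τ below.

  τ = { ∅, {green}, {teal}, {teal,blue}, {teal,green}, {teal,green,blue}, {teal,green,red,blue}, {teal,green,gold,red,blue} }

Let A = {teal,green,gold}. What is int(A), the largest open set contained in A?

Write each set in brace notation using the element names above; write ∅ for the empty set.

U open, U⊆A: ∅, {teal}, {green}, {teal,green}. int(A) = ⋃ = {teal,green}

{teal,green}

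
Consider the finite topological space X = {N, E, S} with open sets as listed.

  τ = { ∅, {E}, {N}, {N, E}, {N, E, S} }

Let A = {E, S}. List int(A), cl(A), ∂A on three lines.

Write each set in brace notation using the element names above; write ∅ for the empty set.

opens ⊆ A: ∅, {E}; union → int = {E}
complement {N}; its interior {N}; cl(A) = X∖{N} = {E, S}
boundary = {E, S} ∖ {E} = {S}

int(A) = {E}
cl(A)  = {E, S}
∂A     = {S}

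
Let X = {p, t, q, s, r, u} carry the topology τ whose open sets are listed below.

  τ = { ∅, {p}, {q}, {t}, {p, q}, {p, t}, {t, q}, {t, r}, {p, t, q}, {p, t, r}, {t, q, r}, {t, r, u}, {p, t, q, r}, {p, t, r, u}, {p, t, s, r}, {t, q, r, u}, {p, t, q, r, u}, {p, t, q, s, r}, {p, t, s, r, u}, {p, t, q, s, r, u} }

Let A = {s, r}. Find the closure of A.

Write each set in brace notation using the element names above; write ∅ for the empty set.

{s, r, u}

complement {p, t, q, u}; its interior {p, t, q}; cl(A) = X∖{p, t, q} = {s, r, u}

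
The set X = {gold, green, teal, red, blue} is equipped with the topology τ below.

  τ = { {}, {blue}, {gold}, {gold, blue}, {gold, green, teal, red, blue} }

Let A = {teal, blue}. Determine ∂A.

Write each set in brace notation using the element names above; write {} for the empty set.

U open, U⊆A: {}, {blue}. int(A) = ⋃ = {blue}
X∖A={gold, green, red}, int(X∖A)={gold}, hence cl(A)={green, teal, red, blue}
∂A: remove int from cl → {green, teal, red}

{green, teal, red}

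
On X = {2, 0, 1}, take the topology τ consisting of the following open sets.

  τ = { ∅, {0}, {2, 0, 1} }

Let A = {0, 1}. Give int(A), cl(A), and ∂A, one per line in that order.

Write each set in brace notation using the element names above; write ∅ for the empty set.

int(A) = {0}
cl(A)  = {2, 0, 1}
∂A     = {2, 1}

U open, U⊆A: ∅, {0}. int(A) = ⋃ = {0}
X∖A={2}, int(X∖A)=∅, hence cl(A)={2, 0, 1}
∂A: remove int from cl → {2, 1}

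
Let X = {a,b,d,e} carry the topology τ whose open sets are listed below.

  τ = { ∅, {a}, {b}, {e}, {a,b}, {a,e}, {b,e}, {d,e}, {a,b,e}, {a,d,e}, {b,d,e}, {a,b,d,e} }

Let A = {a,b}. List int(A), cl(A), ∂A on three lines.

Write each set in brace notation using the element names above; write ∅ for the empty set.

opens ⊆ A: ∅, {b}, {a}, {a,b}; union → int = {a,b}
complement {d,e}; its interior {d,e}; cl(A) = X∖{d,e} = {a,b}
boundary = {a,b} ∖ {a,b} = ∅

int(A) = {a,b}
cl(A)  = {a,b}
∂A     = ∅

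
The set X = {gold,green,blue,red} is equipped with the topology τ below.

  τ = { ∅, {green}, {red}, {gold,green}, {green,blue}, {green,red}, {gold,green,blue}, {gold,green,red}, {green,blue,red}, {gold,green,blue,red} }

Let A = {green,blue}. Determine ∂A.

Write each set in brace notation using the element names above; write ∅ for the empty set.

U open, U⊆A: ∅, {green}, {green,blue}. int(A) = ⋃ = {green,blue}
X∖A={gold,red}, int(X∖A)={red}, hence cl(A)={gold,green,blue}
∂A: remove int from cl → {gold}

{gold}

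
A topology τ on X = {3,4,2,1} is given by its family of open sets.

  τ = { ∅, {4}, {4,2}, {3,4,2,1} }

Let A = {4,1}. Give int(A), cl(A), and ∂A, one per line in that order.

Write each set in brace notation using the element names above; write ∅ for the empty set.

opens ⊆ A: ∅, {4}; union → int = {4}
complement {3,2}; its interior ∅; cl(A) = X∖∅ = {3,4,2,1}
boundary = {3,4,2,1} ∖ {4} = {3,2,1}

int(A) = {4}
cl(A)  = {3,4,2,1}
∂A     = {3,2,1}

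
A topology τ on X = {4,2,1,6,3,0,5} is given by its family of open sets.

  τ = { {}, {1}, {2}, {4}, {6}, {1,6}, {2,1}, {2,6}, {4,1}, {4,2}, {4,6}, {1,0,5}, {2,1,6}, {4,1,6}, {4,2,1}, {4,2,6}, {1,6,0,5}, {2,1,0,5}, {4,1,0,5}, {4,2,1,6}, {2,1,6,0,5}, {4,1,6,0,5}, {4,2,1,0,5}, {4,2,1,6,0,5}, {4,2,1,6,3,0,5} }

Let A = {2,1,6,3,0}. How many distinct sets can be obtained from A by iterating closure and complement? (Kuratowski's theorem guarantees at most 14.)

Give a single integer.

X∖A={4,5}, int(X∖A)={4}, hence cl(A)={2,1,6,3,0,5}
Orbit (k=closure, c=complement):
  1. A     = {2,1,6,3,0}
  2. kA    = {2,1,6,3,0,5}
  3. cA    = {4,5}
  4. ckA   = {4}
  5. kcA   = {4,3,0,5}
  6. kckA  = {4,3}
  7. ckcA  = {2,1,6}
  8. ckckA = {2,1,6,0,5}
(closed under both — stop)

8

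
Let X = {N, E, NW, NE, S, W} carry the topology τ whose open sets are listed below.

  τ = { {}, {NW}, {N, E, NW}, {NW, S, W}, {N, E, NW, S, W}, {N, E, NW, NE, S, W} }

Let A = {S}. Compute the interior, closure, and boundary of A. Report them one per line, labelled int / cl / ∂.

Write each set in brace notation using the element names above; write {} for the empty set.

int(A) = {}
cl(A)  = {NE, S, W}
∂A     = {NE, S, W}

U open, U⊆A: {}. int(A) = ⋃ = {}
X∖A={N, E, NW, NE, W}, int(X∖A)={N, E, NW}, hence cl(A)={NE, S, W}
∂A: remove int from cl → {NE, S, W}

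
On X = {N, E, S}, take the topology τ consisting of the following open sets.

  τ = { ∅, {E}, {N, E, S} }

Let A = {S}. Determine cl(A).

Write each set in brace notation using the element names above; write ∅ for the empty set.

cl via duality: int({N, E}) = {E}, so X∖{E} = {N, S}

{N, S}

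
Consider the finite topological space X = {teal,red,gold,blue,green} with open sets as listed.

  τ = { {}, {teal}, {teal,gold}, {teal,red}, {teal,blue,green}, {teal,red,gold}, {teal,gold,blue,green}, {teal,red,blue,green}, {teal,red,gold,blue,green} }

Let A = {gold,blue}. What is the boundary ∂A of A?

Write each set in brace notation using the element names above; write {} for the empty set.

{gold,blue,green}

opens ⊆ A: {}; union → int = {}
complement {teal,red,green}; its interior {teal,red}; cl(A) = X∖{teal,red} = {gold,blue,green}
boundary = {gold,blue,green} ∖ {} = {gold,blue,green}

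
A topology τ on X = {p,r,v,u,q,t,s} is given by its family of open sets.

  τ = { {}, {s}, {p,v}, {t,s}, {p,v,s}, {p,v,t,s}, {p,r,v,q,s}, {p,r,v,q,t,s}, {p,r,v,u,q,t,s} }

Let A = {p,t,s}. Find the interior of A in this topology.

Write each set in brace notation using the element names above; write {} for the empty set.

open subsets of A: {}, {s}, {t,s}; so int(A) = {t,s}

{t,s}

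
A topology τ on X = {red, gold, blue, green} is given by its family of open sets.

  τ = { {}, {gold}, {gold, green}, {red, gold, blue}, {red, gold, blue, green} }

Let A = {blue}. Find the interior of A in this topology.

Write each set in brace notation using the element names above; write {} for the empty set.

opens ⊆ A: {}; union → int = {}

{}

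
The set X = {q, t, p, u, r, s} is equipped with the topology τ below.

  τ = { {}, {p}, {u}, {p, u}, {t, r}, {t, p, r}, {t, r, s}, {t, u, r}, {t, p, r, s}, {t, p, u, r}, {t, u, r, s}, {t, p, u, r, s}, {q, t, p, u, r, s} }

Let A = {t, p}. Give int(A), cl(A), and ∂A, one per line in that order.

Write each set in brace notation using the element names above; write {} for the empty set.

int(A) = {p}
cl(A)  = {q, t, p, r, s}
∂A     = {q, t, r, s}

interior: largest open inside A is {p} (from {}, {p})
cl via duality: int({q, u, r, s}) = {u}, so X∖{u} = {q, t, p, r, s}
cl∖int = {q, t, r, s}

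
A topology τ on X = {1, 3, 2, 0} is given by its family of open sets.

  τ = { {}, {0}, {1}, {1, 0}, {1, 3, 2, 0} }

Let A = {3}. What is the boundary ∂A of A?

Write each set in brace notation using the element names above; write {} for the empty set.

{3, 2}

opens ⊆ A: {}; union → int = {}
complement {1, 2, 0}; its interior {1, 0}; cl(A) = X∖{1, 0} = {3, 2}
boundary = {3, 2} ∖ {} = {3, 2}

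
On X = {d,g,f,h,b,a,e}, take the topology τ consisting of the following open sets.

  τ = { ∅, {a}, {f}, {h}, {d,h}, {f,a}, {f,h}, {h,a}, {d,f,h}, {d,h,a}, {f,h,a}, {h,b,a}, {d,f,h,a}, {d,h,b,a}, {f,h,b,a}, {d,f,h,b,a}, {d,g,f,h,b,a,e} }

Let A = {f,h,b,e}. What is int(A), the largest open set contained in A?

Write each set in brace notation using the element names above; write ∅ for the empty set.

open subsets of A: ∅, {f}, {h}, {f,h}; so int(A) = {f,h}

{f,h}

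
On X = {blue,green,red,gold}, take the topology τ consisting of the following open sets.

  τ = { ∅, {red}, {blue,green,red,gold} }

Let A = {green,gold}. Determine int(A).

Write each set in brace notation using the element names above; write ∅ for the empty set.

∅

opens ⊆ A: ∅; union → int = ∅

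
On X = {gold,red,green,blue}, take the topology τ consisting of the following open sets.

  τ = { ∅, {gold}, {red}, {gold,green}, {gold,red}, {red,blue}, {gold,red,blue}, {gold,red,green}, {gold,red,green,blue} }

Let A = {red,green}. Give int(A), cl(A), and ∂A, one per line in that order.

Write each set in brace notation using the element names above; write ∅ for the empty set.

opens ⊆ A: ∅, {red}; union → int = {red}
complement {gold,blue}; its interior {gold}; cl(A) = X∖{gold} = {red,green,blue}
boundary = {red,green,blue} ∖ {red} = {green,blue}

int(A) = {red}
cl(A)  = {red,green,blue}
∂A     = {green,blue}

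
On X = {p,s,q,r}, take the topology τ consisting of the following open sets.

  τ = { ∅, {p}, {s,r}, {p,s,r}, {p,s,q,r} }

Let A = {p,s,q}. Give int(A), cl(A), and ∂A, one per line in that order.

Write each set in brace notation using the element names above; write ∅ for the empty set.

int(A) = {p}
cl(A)  = {p,s,q,r}
∂A     = {s,q,r}

opens ⊆ A: ∅, {p}; union → int = {p}
complement {r}; its interior ∅; cl(A) = X∖∅ = {p,s,q,r}
boundary = {p,s,q,r} ∖ {p} = {s,q,r}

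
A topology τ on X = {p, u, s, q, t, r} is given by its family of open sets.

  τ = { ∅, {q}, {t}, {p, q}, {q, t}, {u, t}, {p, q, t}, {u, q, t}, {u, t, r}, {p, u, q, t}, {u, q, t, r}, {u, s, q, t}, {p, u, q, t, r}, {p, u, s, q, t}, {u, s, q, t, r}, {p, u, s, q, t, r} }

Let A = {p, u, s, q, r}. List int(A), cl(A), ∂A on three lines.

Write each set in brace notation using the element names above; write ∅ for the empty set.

opens ⊆ A: ∅, {q}, {p, q}; union → int = {p, q}
complement {t}; its interior {t}; cl(A) = X∖{t} = {p, u, s, q, r}
boundary = {p, u, s, q, r} ∖ {p, q} = {u, s, r}

int(A) = {p, q}
cl(A)  = {p, u, s, q, r}
∂A     = {u, s, r}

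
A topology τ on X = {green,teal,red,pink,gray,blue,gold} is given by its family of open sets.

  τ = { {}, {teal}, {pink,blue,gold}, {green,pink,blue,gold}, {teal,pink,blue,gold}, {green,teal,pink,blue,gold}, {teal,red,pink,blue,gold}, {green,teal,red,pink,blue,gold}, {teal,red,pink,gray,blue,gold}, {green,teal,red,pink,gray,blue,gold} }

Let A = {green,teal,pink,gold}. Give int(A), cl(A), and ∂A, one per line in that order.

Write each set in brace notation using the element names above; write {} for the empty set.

int(A) = {teal}
cl(A)  = {green,teal,red,pink,gray,blue,gold}
∂A     = {green,red,pink,gray,blue,gold}

interior: largest open inside A is {teal} (from {}, {teal})
cl via duality: int({red,gray,blue}) = {}, so X∖{} = {green,teal,red,pink,gray,blue,gold}
cl∖int = {green,red,pink,gray,blue,gold}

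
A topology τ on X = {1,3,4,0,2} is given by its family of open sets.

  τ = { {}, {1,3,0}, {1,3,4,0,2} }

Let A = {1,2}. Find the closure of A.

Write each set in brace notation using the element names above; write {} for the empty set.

X∖A={3,4,0}, int(X∖A)={}, hence cl(A)={1,3,4,0,2}

{1,3,4,0,2}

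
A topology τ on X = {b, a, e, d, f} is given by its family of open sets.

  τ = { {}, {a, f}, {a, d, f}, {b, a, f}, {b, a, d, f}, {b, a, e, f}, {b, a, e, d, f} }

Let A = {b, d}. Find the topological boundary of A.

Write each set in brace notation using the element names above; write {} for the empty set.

opens ⊆ A: {}; union → int = {}
complement {a, e, f}; its interior {a, f}; cl(A) = X∖{a, f} = {b, e, d}
boundary = {b, e, d} ∖ {} = {b, e, d}

{b, e, d}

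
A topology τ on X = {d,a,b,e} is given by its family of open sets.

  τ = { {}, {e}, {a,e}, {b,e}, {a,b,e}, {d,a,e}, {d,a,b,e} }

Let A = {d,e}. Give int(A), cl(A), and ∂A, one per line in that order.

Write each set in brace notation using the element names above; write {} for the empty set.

int(A) = {e}
cl(A)  = {d,a,b,e}
∂A     = {d,a,b}

interior: largest open inside A is {e} (from {}, {e})
cl via duality: int({a,b}) = {}, so X∖{} = {d,a,b,e}
cl∖int = {d,a,b}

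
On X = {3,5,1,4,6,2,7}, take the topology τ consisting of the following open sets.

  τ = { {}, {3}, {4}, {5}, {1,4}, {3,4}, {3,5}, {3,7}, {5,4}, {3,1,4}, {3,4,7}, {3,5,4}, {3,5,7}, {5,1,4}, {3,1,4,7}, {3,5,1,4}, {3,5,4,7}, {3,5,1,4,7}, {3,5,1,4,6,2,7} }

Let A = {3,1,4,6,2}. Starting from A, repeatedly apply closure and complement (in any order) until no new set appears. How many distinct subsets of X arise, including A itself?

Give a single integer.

complement {5,7}; its interior {5}; cl(A) = X∖{5} = {3,1,4,6,2,7}
With k = closure, c = complement:
  1. A     = {3,1,4,6,2}
  2. kA    = {3,1,4,6,2,7}
  3. cA    = {5,7}
  4. ckA   = {5}
  5. kcA   = {5,6,2,7}
  6. kckA  = {5,6,2}
  7. ckcA  = {3,1,4}
  8. ckckA = {3,1,4,7}
k, c of each give nothing new

8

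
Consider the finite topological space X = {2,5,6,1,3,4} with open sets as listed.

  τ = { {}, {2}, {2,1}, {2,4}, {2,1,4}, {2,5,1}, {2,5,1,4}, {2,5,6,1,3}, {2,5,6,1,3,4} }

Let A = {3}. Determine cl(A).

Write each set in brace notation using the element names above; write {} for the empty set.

cl via duality: int({2,5,6,1,4}) = {2,5,1,4}, so X∖{2,5,1,4} = {6,3}

{6,3}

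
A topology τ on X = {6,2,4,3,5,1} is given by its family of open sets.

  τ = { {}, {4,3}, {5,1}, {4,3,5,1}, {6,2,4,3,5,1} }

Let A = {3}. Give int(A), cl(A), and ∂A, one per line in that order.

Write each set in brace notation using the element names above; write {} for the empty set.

int(A) = {}
cl(A)  = {6,2,4,3}
∂A     = {6,2,4,3}

open subsets of A: {}; so int(A) = {}
closure: X∖int(X∖A) = X∖{5,1} = {6,2,4,3}
∂A = {6,2,4,3} minus {} = {6,2,4,3}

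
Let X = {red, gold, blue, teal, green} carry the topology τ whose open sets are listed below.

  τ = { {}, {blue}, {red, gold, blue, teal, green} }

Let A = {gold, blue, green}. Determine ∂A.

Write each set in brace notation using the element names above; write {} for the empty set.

{red, gold, teal, green}

interior: largest open inside A is {blue} (from {}, {blue})
cl via duality: int({red, teal}) = {}, so X∖{} = {red, gold, blue, teal, green}
cl∖int = {red, gold, teal, green}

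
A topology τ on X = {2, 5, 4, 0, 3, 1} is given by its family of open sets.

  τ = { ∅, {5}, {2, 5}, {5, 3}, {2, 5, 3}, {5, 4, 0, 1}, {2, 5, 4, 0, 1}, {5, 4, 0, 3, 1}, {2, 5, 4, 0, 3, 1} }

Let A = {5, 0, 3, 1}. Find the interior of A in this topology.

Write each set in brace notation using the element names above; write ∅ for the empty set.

{5, 3}

interior: largest open inside A is {5, 3} (from ∅, {5}, {5, 3})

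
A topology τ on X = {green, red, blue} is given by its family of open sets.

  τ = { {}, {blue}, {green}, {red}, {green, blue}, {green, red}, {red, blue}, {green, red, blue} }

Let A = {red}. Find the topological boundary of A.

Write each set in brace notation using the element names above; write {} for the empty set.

{}

U open, U⊆A: {}, {red}. int(A) = ⋃ = {red}
X∖A={green, blue}, int(X∖A)={green, blue}, hence cl(A)={red}
∂A: remove int from cl → {}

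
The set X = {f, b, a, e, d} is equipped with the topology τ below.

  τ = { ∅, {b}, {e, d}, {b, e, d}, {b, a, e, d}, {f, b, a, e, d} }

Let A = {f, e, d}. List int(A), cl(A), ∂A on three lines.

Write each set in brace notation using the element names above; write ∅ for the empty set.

int(A) = {e, d}
cl(A)  = {f, a, e, d}
∂A     = {f, a}

interior: largest open inside A is {e, d} (from ∅, {e, d})
cl via duality: int({b, a}) = {b}, so X∖{b} = {f, a, e, d}
cl∖int = {f, a}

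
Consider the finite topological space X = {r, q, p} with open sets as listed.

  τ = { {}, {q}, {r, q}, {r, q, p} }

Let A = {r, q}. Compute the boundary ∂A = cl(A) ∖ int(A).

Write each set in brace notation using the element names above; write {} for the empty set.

{p}

open subsets of A: {}, {q}, {r, q}; so int(A) = {r, q}
closure: X∖int(X∖A) = X∖{} = {r, q, p}
∂A = {r, q, p} minus {r, q} = {p}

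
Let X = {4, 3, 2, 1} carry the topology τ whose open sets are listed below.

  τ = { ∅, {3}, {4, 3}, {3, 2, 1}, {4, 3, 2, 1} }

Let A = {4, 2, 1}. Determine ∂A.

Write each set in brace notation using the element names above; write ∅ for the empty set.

{4, 2, 1}

U open, U⊆A: ∅. int(A) = ⋃ = ∅
X∖A={3}, int(X∖A)={3}, hence cl(A)={4, 2, 1}
∂A: remove int from cl → {4, 2, 1}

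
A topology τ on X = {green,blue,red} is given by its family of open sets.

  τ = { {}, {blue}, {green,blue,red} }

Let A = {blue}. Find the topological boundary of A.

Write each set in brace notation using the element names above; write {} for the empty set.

interior: largest open inside A is {blue} (from {}, {blue})
cl via duality: int({green,red}) = {}, so X∖{} = {green,blue,red}
cl∖int = {green,red}

{green,red}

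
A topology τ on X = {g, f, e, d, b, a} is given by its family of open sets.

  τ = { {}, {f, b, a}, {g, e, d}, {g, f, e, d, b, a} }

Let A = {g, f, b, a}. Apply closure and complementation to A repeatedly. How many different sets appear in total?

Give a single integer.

closure: X∖int(X∖A) = X∖{} = {g, f, e, d, b, a}
Let k=closure and c=complement:
  1. A     = {g, f, b, a}
  2. kA    = {g, f, e, d, b, a}
  3. cA    = {e, d}
  4. ckA   = {}
  5. kcA   = {g, e, d}
  6. ckcA  = {f, b, a}
— saturated at 6

6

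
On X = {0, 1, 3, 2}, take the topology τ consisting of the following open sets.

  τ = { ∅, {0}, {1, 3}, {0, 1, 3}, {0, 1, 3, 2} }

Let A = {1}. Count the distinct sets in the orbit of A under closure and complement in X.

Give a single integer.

closure: X∖int(X∖A) = X∖{0} = {1, 3, 2}
Let k=closure and c=complement:
  1. A     = {1}
  2. kA    = {1, 3, 2}
  3. cA    = {0, 3, 2}
  4. ckA   = {0}
  5. kcA   = {0, 1, 3, 2}
  6. kckA  = {0, 2}
  7. ckcA  = ∅
  8. ckckA = {1, 3}
— saturated at 8

8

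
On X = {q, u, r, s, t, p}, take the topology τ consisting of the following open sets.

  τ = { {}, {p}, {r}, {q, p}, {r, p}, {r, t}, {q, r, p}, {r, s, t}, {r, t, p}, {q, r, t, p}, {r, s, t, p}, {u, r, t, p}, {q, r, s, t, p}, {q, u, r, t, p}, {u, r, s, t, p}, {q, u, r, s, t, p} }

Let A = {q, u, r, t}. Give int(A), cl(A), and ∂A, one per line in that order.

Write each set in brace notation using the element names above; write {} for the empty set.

interior: largest open inside A is {r, t} (from {}, {r}, {r, t})
cl via duality: int({s, p}) = {p}, so X∖{p} = {q, u, r, s, t}
cl∖int = {q, u, s}

int(A) = {r, t}
cl(A)  = {q, u, r, s, t}
∂A     = {q, u, s}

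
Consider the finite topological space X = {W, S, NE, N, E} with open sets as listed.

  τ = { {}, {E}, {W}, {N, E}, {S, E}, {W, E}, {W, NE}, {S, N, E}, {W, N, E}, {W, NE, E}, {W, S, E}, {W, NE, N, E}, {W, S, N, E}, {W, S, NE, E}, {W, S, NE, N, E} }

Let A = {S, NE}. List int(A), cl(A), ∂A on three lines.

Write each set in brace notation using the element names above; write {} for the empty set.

U open, U⊆A: {}. int(A) = ⋃ = {}
X∖A={W, N, E}, int(X∖A)={W, N, E}, hence cl(A)={S, NE}
∂A: remove int from cl → {S, NE}

int(A) = {}
cl(A)  = {S, NE}
∂A     = {S, NE}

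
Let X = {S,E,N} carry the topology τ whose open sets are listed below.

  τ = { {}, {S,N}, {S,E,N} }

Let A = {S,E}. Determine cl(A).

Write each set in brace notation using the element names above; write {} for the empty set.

{S,E,N}

cl via duality: int({N}) = {}, so X∖{} = {S,E,N}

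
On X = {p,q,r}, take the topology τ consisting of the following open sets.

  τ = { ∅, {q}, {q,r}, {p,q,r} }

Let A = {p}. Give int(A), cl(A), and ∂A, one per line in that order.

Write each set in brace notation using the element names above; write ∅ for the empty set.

interior: largest open inside A is ∅ (from ∅)
cl via duality: int({q,r}) = {q,r}, so X∖{q,r} = {p}
cl∖int = {p}

int(A) = ∅
cl(A)  = {p}
∂A     = {p}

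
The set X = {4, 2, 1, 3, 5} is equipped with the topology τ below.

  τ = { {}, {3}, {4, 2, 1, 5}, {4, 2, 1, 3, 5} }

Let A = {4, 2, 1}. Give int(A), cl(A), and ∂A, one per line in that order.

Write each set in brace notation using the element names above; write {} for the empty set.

open subsets of A: {}; so int(A) = {}
closure: X∖int(X∖A) = X∖{3} = {4, 2, 1, 5}
∂A = {4, 2, 1, 5} minus {} = {4, 2, 1, 5}

int(A) = {}
cl(A)  = {4, 2, 1, 5}
∂A     = {4, 2, 1, 5}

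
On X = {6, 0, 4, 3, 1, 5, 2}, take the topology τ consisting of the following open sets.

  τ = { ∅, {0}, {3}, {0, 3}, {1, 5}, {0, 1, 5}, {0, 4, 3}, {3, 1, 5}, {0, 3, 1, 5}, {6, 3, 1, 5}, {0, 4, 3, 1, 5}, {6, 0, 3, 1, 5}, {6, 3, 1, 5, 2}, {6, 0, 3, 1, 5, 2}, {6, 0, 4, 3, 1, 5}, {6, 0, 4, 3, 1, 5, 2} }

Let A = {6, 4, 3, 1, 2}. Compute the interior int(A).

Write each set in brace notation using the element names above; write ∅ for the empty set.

{3}

open subsets of A: ∅, {3}; so int(A) = {3}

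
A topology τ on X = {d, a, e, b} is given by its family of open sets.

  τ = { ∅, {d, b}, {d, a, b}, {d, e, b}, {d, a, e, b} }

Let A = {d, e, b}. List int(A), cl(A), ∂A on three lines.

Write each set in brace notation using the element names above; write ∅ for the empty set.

U open, U⊆A: ∅, {d, b}, {d, e, b}. int(A) = ⋃ = {d, e, b}
X∖A={a}, int(X∖A)=∅, hence cl(A)={d, a, e, b}
∂A: remove int from cl → {a}

int(A) = {d, e, b}
cl(A)  = {d, a, e, b}
∂A     = {a}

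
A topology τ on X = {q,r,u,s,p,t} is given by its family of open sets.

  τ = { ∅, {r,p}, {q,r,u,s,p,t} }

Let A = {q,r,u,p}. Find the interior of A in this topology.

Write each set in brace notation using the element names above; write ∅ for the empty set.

{r,p}

interior: largest open inside A is {r,p} (from ∅, {r,p})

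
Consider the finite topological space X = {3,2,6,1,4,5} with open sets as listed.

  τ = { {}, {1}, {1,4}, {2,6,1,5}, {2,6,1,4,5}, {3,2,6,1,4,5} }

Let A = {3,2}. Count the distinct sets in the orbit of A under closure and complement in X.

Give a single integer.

X∖A={6,1,4,5}, int(X∖A)={1,4}, hence cl(A)={3,2,6,5}
Orbit (k=closure, c=complement):
  1. A     = {3,2}
  2. kA    = {3,2,6,5}
  3. cA    = {6,1,4,5}
  4. ckA   = {1,4}
  5. kcA   = {3,2,6,1,4,5}
  6. ckcA  = {}
(closed under both — stop)

6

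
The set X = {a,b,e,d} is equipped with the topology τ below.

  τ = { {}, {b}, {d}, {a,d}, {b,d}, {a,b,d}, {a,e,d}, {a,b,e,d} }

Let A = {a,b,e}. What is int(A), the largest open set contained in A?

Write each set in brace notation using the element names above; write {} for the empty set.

{b}

opens ⊆ A: {}, {b}; union → int = {b}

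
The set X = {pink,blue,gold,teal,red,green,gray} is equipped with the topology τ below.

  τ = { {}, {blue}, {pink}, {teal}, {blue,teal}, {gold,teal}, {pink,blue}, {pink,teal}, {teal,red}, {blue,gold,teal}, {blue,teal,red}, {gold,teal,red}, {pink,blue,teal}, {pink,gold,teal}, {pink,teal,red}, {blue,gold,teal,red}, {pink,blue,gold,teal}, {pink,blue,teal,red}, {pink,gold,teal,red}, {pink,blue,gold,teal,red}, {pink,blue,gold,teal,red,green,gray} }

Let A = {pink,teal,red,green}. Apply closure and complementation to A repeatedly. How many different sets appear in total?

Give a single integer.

complement {blue,gold,gray}; its interior {blue}; cl(A) = X∖{blue} = {pink,gold,teal,red,green,gray}
With k = closure, c = complement:
  1. A     = {pink,teal,red,green}
  2. kA    = {pink,gold,teal,red,green,gray}
  3. cA    = {blue,gold,gray}
  4. ckA   = {blue}
  5. kcA   = {blue,gold,green,gray}
  6. kckA  = {blue,green,gray}
  7. ckcA  = {pink,teal,red}
  8. ckckA = {pink,gold,teal,red}
k, c of each give nothing new

8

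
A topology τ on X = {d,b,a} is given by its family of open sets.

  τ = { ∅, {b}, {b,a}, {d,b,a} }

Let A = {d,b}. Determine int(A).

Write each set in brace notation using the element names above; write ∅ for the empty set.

{b}

interior: largest open inside A is {b} (from ∅, {b})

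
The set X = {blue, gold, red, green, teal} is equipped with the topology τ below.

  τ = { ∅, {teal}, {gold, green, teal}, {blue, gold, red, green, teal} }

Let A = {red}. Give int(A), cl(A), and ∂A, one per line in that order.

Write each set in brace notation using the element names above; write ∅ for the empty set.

int(A) = ∅
cl(A)  = {blue, red}
∂A     = {blue, red}

interior: largest open inside A is ∅ (from ∅)
cl via duality: int({blue, gold, green, teal}) = {gold, green, teal}, so X∖{gold, green, teal} = {blue, red}
cl∖int = {blue, red}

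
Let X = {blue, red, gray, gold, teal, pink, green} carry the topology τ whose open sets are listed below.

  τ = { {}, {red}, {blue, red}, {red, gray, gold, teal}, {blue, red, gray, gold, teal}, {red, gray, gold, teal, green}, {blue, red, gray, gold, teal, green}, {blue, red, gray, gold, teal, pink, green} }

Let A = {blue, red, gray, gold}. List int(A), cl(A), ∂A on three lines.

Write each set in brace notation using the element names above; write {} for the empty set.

open subsets of A: {}, {red}, {blue, red}; so int(A) = {blue, red}
closure: X∖int(X∖A) = X∖{} = {blue, red, gray, gold, teal, pink, green}
∂A = {blue, red, gray, gold, teal, pink, green} minus {blue, red} = {gray, gold, teal, pink, green}

int(A) = {blue, red}
cl(A)  = {blue, red, gray, gold, teal, pink, green}
∂A     = {gray, gold, teal, pink, green}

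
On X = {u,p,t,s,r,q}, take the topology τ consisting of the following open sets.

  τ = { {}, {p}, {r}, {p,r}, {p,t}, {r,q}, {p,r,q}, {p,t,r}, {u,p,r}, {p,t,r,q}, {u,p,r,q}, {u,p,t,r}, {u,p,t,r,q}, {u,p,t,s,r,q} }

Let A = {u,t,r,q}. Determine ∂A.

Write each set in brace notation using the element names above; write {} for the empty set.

{u,t,s}

U open, U⊆A: {}, {r}, {r,q}. int(A) = ⋃ = {r,q}
X∖A={p,s}, int(X∖A)={p}, hence cl(A)={u,t,s,r,q}
∂A: remove int from cl → {u,t,s}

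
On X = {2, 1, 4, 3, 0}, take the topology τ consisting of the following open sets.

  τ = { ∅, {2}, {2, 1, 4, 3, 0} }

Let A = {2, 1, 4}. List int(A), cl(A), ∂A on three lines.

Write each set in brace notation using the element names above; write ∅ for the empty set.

opens ⊆ A: ∅, {2}; union → int = {2}
complement {3, 0}; its interior ∅; cl(A) = X∖∅ = {2, 1, 4, 3, 0}
boundary = {2, 1, 4, 3, 0} ∖ {2} = {1, 4, 3, 0}

int(A) = {2}
cl(A)  = {2, 1, 4, 3, 0}
∂A     = {1, 4, 3, 0}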